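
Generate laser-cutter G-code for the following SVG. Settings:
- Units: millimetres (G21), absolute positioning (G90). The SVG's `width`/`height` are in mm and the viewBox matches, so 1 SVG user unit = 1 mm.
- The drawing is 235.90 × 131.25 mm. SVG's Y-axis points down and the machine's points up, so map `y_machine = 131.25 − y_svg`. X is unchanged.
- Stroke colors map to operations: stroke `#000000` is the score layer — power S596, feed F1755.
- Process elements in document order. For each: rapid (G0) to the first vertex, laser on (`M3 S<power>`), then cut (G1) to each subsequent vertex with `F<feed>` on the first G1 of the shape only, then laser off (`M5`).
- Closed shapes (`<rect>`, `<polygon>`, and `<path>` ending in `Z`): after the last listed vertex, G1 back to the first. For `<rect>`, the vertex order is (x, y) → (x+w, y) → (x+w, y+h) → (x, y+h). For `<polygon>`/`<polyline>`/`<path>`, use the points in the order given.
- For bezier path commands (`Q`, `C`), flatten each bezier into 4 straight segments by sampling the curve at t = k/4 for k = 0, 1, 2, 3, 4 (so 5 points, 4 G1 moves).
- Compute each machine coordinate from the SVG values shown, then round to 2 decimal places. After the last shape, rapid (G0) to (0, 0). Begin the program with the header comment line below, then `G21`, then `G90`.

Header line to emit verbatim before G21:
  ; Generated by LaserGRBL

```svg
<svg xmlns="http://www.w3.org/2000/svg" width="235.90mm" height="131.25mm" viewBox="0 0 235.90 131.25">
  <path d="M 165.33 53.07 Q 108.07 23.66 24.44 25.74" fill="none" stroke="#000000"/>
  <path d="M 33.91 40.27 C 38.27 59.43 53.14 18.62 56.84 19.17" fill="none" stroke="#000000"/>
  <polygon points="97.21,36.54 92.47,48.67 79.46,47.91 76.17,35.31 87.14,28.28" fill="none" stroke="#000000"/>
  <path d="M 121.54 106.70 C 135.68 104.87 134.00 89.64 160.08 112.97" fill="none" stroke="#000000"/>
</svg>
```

; Generated by LaserGRBL
G21
G90
G0 X165.33 Y78.18
M3 S596
G1 X135.05 Y90.92 F1755
G1 X101.48 Y99.72
G1 X64.61 Y104.58
G1 X24.44 Y105.51
M5
G0 X33.91 Y90.98
M3 S596
G1 X38.81 Y86.27 F1755
G1 X45.62 Y94.55
G1 X52.31 Y106.32
G1 X56.84 Y112.08
M5
G0 X97.21 Y94.71
M3 S596
G1 X92.47 Y82.58 F1755
G1 X79.46 Y83.34
G1 X76.17 Y95.94
G1 X87.14 Y102.97
G1 X97.21 Y94.71
M5
G0 X121.54 Y24.55
M3 S596
G1 X129.86 Y27.62 F1755
G1 X136.33 Y30.85
G1 X145.04 Y29.36
G1 X160.08 Y18.28
M5
G0 X0.00 Y0.00

1 u = 1 mm; y_m = 131.25 − y.

[1] `<path>` quadratic bezier, #000000→score S596 F1755: (165.33,78.18) → (135.05,90.92) → (101.48,99.72) → (64.61,104.58) → (24.44,105.51)

[2] `<path>` cubic bezier, #000000→score S596 F1755: (33.91,90.98) → (38.81,86.27) → (45.62,94.55) → (52.31,106.32) → (56.84,112.08)

[3] `<polygon>` regular polygon, #000000→score S596 F1755: (97.21,94.71) → (92.47,82.58) → (79.46,83.34) → (76.17,95.94) → (87.14,102.97) → (97.21,94.71) (closed)

[4] `<path>` cubic bezier, #000000→score S596 F1755: (121.54,24.55) → (129.86,27.62) → (136.33,30.85) → (145.04,29.36) → (160.08,18.28)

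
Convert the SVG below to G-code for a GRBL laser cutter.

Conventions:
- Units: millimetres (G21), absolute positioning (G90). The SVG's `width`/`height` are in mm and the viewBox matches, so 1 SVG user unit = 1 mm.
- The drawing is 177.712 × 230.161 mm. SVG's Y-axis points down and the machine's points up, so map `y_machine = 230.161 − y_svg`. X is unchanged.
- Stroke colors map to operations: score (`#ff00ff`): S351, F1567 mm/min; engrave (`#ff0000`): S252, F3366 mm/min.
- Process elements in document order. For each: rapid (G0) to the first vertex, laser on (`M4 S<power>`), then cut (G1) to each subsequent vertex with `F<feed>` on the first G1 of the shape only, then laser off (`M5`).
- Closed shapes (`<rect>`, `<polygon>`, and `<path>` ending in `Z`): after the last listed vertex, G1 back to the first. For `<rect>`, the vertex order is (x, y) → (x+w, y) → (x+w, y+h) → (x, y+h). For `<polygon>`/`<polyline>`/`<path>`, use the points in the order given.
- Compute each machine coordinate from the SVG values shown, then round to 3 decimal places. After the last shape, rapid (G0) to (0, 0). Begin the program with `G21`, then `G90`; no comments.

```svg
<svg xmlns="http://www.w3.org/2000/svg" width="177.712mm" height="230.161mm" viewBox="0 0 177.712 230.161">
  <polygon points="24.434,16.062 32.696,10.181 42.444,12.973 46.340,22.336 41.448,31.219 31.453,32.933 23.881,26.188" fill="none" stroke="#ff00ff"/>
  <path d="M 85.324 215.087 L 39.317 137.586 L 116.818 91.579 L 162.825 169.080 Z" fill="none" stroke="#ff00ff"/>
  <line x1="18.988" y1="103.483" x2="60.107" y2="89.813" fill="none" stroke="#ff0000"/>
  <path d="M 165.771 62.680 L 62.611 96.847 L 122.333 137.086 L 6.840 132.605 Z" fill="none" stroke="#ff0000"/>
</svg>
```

G21
G90
G0 X24.434 Y214.099
M4 S351
G1 X32.696 Y219.980 F1567
G1 X42.444 Y217.188
G1 X46.340 Y207.825
G1 X41.448 Y198.942
G1 X31.453 Y197.228
G1 X23.881 Y203.973
G1 X24.434 Y214.099
M5
G0 X85.324 Y15.074
M4 S351
G1 X39.317 Y92.575 F1567
G1 X116.818 Y138.582
G1 X162.825 Y61.081
G1 X85.324 Y15.074
M5
G0 X18.988 Y126.678
M4 S252
G1 X60.107 Y140.348 F3366
M5
G0 X165.771 Y167.481
M4 S252
G1 X62.611 Y133.314 F3366
G1 X122.333 Y93.075
G1 X6.840 Y97.556
G1 X165.771 Y167.481
M5
G0 X0.000 Y0.000

viewBox `0 0 177.712 230.161` with mm width/height → 1 unit = 1 mm. Flip: y_m = 230.161 − y_svg.

**Shape 1** — `<polygon>` regular polygon, stroke `#ff00ff` → score (S351, F1567). Machine vertices: (24.434,214.099) → (32.696,219.980) → (42.444,217.188) → (46.340,207.825) → (41.448,198.942) → (31.453,197.228) → (23.881,203.973) → (24.434,214.099). Closed: final G1 returns to the first vertex.

**Shape 2** — `<path>` regular polygon, stroke `#ff00ff` → score (S351, F1567). Machine vertices: (85.324,15.074) → (39.317,92.575) → (116.818,138.582) → (162.825,61.081) → (85.324,15.074). Closed: final G1 returns to the first vertex.

**Shape 3** — `<line>` line segment, stroke `#ff0000` → engrave (S252, F3366). Machine vertices: (18.988,126.678) → (60.107,140.348). Open path.

**Shape 4** — `<path>` closed polygon, stroke `#ff0000` → engrave (S252, F3366). Machine vertices: (165.771,167.481) → (62.611,133.314) → (122.333,93.075) → (6.840,97.556) → (165.771,167.481). Closed: final G1 returns to the first vertex.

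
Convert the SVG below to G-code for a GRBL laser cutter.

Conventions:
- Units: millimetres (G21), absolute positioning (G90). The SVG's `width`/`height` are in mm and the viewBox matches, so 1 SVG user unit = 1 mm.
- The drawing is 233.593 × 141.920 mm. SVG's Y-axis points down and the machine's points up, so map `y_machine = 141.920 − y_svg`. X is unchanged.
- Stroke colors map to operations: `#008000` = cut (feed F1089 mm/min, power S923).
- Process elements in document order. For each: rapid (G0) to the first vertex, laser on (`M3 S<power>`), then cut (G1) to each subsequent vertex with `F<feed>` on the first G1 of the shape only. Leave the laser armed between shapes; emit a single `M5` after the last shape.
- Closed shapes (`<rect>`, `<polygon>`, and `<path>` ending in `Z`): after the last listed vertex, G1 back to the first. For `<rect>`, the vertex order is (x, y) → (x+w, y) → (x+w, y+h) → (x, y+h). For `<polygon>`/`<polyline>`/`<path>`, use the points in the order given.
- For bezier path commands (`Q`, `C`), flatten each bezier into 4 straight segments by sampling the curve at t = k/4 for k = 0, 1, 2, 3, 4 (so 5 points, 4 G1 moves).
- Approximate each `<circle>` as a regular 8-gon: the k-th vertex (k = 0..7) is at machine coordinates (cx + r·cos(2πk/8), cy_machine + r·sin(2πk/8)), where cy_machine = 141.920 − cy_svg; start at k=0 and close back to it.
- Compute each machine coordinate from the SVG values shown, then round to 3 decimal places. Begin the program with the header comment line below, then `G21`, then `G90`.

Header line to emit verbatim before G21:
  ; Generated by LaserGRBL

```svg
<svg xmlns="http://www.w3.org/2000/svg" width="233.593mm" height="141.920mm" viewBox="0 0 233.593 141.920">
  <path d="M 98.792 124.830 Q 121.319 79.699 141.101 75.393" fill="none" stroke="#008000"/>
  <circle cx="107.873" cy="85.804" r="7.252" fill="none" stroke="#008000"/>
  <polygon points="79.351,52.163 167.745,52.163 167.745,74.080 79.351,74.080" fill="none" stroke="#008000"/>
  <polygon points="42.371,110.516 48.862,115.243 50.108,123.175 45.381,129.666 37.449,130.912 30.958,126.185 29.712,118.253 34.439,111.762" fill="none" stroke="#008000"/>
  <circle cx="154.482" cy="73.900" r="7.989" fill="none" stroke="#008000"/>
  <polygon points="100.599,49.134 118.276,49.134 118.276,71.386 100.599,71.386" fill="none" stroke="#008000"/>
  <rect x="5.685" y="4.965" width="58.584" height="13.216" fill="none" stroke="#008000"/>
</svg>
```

; Generated by LaserGRBL
G21
G90
G0 X98.792 Y17.090
M3 S923
G1 X109.884 Y37.104 F1089
G1 X120.633 Y52.015
G1 X131.038 Y61.822
G1 X141.101 Y66.527
G0 X115.125 Y56.116
M3 S923
G1 X113.001 Y61.244 F1089
G1 X107.873 Y63.368
G1 X102.745 Y61.244
G1 X100.621 Y56.116
G1 X102.745 Y50.988
G1 X107.873 Y48.864
G1 X113.001 Y50.988
G1 X115.125 Y56.116
G0 X79.351 Y89.757
M3 S923
G1 X167.745 Y89.757 F1089
G1 X167.745 Y67.840
G1 X79.351 Y67.840
G1 X79.351 Y89.757
G0 X42.371 Y31.404
M3 S923
G1 X48.862 Y26.677 F1089
G1 X50.108 Y18.745
G1 X45.381 Y12.254
G1 X37.449 Y11.008
G1 X30.958 Y15.735
G1 X29.712 Y23.667
G1 X34.439 Y30.158
G1 X42.371 Y31.404
G0 X162.471 Y68.020
M3 S923
G1 X160.131 Y73.669 F1089
G1 X154.482 Y76.009
G1 X148.833 Y73.669
G1 X146.493 Y68.020
G1 X148.833 Y62.371
G1 X154.482 Y60.031
G1 X160.131 Y62.371
G1 X162.471 Y68.020
G0 X100.599 Y92.786
M3 S923
G1 X118.276 Y92.786 F1089
G1 X118.276 Y70.534
G1 X100.599 Y70.534
G1 X100.599 Y92.786
G0 X5.685 Y136.955
M3 S923
G1 X64.269 Y136.955 F1089
G1 X64.269 Y123.739
G1 X5.685 Y123.739
G1 X5.685 Y136.955
M5

Since the viewBox matches the mm dimensions, user units are millimetres directly. The only transform is the Y-flip y_m = 141.920 − y_svg.

Shape 1 is a quadratic bezier drawn with `<path>`. Its stroke #008000 means cut at S923, F1089. After flipping Y the toolpath is (98.792,17.090) → (109.884,37.104) → (120.633,52.015) → (131.038,61.822) → (141.101,66.527).

Shape 2 is a circle drawn with `<circle>`. Its stroke #008000 means cut at S923, F1089. After flipping Y the toolpath is (115.125,56.116) → (113.001,61.244) → (107.873,63.368) → (102.745,61.244) → (100.621,56.116) → (102.745,50.988) → (107.873,48.864) → (113.001,50.988) → (115.125,56.116), returning to the start.

Shape 3 is a rectangle drawn with `<polygon>`. Its stroke #008000 means cut at S923, F1089. After flipping Y the toolpath is (79.351,89.757) → (167.745,89.757) → (167.745,67.840) → (79.351,67.840) → (79.351,89.757), returning to the start.

Shape 4 is a regular polygon drawn with `<polygon>`. Its stroke #008000 means cut at S923, F1089. After flipping Y the toolpath is (42.371,31.404) → (48.862,26.677) → (50.108,18.745) → (45.381,12.254) → (37.449,11.008) → (30.958,15.735) → (29.712,23.667) → (34.439,30.158) → (42.371,31.404), returning to the start.

Shape 5 is a circle drawn with `<circle>`. Its stroke #008000 means cut at S923, F1089. After flipping Y the toolpath is (162.471,68.020) → (160.131,73.669) → (154.482,76.009) → (148.833,73.669) → (146.493,68.020) → (148.833,62.371) → (154.482,60.031) → (160.131,62.371) → (162.471,68.020), returning to the start.

Shape 6 is a rectangle drawn with `<polygon>`. Its stroke #008000 means cut at S923, F1089. After flipping Y the toolpath is (100.599,92.786) → (118.276,92.786) → (118.276,70.534) → (100.599,70.534) → (100.599,92.786), returning to the start.

Shape 7 is a rectangle drawn with `<rect>`. Its stroke #008000 means cut at S923, F1089. After flipping Y the toolpath is (5.685,136.955) → (64.269,136.955) → (64.269,123.739) → (5.685,123.739) → (5.685,136.955), returning to the start.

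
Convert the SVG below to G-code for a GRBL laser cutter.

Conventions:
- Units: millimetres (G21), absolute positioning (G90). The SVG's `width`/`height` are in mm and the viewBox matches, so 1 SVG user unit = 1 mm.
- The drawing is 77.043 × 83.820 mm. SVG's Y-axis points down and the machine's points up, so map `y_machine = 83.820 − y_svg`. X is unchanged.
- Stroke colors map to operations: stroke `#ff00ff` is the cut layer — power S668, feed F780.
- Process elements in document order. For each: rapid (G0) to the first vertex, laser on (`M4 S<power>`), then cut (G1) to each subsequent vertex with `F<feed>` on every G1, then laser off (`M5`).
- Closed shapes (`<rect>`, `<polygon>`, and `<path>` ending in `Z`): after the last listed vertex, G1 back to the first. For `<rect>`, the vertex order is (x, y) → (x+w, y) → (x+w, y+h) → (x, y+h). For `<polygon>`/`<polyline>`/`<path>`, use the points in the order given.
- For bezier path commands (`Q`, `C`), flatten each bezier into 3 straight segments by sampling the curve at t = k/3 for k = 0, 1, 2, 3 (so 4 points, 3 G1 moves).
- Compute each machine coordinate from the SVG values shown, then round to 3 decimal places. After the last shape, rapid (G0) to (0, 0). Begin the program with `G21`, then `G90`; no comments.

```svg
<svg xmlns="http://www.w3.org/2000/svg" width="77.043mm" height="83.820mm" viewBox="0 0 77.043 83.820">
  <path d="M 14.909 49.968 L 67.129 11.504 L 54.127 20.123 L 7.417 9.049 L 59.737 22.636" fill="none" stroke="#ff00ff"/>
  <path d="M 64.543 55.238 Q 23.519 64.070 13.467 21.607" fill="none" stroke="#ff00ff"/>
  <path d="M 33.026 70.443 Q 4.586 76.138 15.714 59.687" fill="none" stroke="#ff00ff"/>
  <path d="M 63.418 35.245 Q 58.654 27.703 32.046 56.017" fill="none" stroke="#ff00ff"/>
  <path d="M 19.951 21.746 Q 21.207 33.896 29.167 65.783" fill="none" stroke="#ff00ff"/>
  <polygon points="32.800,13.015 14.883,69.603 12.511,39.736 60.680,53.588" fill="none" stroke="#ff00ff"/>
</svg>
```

Since the viewBox matches the mm dimensions, user units are millimetres directly. The only transform is the Y-flip y_m = 83.820 − y_svg.

Shape 1 is a open polyline drawn with `<path>`. Its stroke #ff00ff means cut at S668, F780. After flipping Y the toolpath is (14.909,33.852) → (67.129,72.316) → (54.127,63.697) → (7.417,74.771) → (59.737,61.184).

Shape 2 is a quadratic bezier drawn with `<path>`. Its stroke #ff00ff means cut at S668, F780. After flipping Y the toolpath is (64.543,28.582) → (40.635,28.393) → (23.610,39.604) → (13.467,62.213).

Shape 3 is a quadratic bezier drawn with `<path>`. Its stroke #ff00ff means cut at S668, F780. After flipping Y the toolpath is (33.026,13.377) → (18.462,12.041) → (12.692,15.626) → (15.714,24.133).

Shape 4 is a quadratic bezier drawn with `<path>`. Its stroke #ff00ff means cut at S668, F780. After flipping Y the toolpath is (63.418,48.575) → (57.815,49.619) → (47.358,42.695) → (32.046,27.803).

Shape 5 is a quadratic bezier drawn with `<path>`. Its stroke #ff00ff means cut at S668, F780. After flipping Y the toolpath is (19.951,62.074) → (21.533,51.781) → (24.605,37.102) → (29.167,18.037).

Shape 6 is a closed polygon drawn with `<polygon>`. Its stroke #ff00ff means cut at S668, F780. After flipping Y the toolpath is (32.800,70.805) → (14.883,14.217) → (12.511,44.084) → (60.680,30.232) → (32.800,70.805), returning to the start.

G21
G90
G0 X14.909 Y33.852
M4 S668
G1 X67.129 Y72.316 F780
G1 X54.127 Y63.697 F780
G1 X7.417 Y74.771 F780
G1 X59.737 Y61.184 F780
M5
G0 X64.543 Y28.582
M4 S668
G1 X40.635 Y28.393 F780
G1 X23.610 Y39.604 F780
G1 X13.467 Y62.213 F780
M5
G0 X33.026 Y13.377
M4 S668
G1 X18.462 Y12.041 F780
G1 X12.692 Y15.626 F780
G1 X15.714 Y24.133 F780
M5
G0 X63.418 Y48.575
M4 S668
G1 X57.815 Y49.619 F780
G1 X47.358 Y42.695 F780
G1 X32.046 Y27.803 F780
M5
G0 X19.951 Y62.074
M4 S668
G1 X21.533 Y51.781 F780
G1 X24.605 Y37.102 F780
G1 X29.167 Y18.037 F780
M5
G0 X32.800 Y70.805
M4 S668
G1 X14.883 Y14.217 F780
G1 X12.511 Y44.084 F780
G1 X60.680 Y30.232 F780
G1 X32.800 Y70.805 F780
M5
G0 X0.000 Y0.000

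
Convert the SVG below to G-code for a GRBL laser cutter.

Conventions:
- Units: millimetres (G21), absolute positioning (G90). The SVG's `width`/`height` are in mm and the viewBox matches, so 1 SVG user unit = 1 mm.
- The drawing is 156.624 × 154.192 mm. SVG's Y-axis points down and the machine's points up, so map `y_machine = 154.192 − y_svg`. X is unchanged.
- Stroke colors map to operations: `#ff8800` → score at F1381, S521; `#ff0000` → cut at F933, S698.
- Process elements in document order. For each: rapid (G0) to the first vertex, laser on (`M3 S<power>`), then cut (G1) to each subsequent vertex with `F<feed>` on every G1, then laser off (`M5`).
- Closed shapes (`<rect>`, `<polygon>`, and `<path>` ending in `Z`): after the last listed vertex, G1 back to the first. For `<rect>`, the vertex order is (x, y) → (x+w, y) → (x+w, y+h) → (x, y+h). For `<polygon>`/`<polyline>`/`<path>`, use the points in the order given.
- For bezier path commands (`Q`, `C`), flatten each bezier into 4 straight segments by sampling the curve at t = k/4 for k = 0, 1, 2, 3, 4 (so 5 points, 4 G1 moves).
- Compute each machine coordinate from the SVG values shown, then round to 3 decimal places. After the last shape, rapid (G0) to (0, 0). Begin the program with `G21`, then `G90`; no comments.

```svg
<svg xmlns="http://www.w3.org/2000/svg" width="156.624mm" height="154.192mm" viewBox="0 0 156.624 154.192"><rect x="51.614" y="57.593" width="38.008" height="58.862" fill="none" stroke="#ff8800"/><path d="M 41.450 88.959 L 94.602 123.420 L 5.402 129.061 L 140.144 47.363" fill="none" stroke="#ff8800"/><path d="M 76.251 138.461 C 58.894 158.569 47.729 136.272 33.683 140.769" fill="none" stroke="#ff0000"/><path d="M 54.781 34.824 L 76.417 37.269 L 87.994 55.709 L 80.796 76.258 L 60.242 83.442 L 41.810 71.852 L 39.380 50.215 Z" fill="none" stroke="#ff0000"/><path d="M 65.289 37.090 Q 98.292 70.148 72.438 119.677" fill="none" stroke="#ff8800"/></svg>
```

G21
G90
G0 X51.614 Y96.599
M3 S521
G1 X89.622 Y96.599 F1381
G1 X89.622 Y37.737 F1381
G1 X51.614 Y37.737 F1381
G1 X51.614 Y96.599 F1381
M5
G0 X41.450 Y65.233
M3 S521
G1 X94.602 Y30.772 F1381
G1 X5.402 Y25.131 F1381
G1 X140.144 Y106.829 F1381
M5
G0 X76.251 Y15.731
M3 S698
G1 X64.252 Y7.520 F933
G1 X53.725 Y8.723 F933
G1 X43.819 Y12.853 F933
G1 X33.683 Y13.423 F933
M5
G0 X54.781 Y119.368
M3 S698
G1 X76.417 Y116.923 F933
G1 X87.994 Y98.483 F933
G1 X80.796 Y77.934 F933
G1 X60.242 Y70.750 F933
G1 X41.810 Y82.340 F933
G1 X39.380 Y103.977 F933
G1 X54.781 Y119.368 F933
M5
G0 X65.289 Y117.102
M3 S521
G1 X78.112 Y99.544 F1381
G1 X83.578 Y79.926 F1381
G1 X81.686 Y58.250 F1381
G1 X72.438 Y34.515 F1381
M5
G0 X0.000 Y0.000

viewBox `0 0 156.624 154.192` with mm width/height → 1 unit = 1 mm. Flip: y_m = 154.192 − y_svg.

**Shape 1** — `<rect>` rectangle, stroke `#ff8800` → score (S521, F1381). Machine vertices: (51.614,96.599) → (89.622,96.599) → (89.622,37.737) → (51.614,37.737) → (51.614,96.599). Closed: final G1 returns to the first vertex.

**Shape 2** — `<path>` open polyline, stroke `#ff8800` → score (S521, F1381). Machine vertices: (41.450,65.233) → (94.602,30.772) → (5.402,25.131) → (140.144,106.829). Open path.

**Shape 3** — `<path>` cubic bezier, stroke `#ff0000` → cut (S698, F933). Control points (SVG): P0=(76.251,138.461), P1=(58.894,158.569), P2=(47.729,136.272), P3=(33.683,140.769); sampled at t=k/4. Machine vertices: (76.251,15.731) → (64.252,7.520) → (53.725,8.723) → (43.819,12.853) → (33.683,13.423). Open path.

**Shape 4** — `<path>` regular polygon, stroke `#ff0000` → cut (S698, F933). Machine vertices: (54.781,119.368) → (76.417,116.923) → (87.994,98.483) → (80.796,77.934) → (60.242,70.750) → (41.810,82.340) → (39.380,103.977) → (54.781,119.368). Closed: final G1 returns to the first vertex.

**Shape 5** — `<path>` quadratic bezier, stroke `#ff8800` → score (S521, F1381). Control points (SVG): P0=(65.289,37.090), P1=(98.292,70.148), P2=(72.438,119.677); sampled at t=k/4. Machine vertices: (65.289,117.102) → (78.112,99.544) → (83.578,79.926) → (81.686,58.250) → (72.438,34.515). Open path.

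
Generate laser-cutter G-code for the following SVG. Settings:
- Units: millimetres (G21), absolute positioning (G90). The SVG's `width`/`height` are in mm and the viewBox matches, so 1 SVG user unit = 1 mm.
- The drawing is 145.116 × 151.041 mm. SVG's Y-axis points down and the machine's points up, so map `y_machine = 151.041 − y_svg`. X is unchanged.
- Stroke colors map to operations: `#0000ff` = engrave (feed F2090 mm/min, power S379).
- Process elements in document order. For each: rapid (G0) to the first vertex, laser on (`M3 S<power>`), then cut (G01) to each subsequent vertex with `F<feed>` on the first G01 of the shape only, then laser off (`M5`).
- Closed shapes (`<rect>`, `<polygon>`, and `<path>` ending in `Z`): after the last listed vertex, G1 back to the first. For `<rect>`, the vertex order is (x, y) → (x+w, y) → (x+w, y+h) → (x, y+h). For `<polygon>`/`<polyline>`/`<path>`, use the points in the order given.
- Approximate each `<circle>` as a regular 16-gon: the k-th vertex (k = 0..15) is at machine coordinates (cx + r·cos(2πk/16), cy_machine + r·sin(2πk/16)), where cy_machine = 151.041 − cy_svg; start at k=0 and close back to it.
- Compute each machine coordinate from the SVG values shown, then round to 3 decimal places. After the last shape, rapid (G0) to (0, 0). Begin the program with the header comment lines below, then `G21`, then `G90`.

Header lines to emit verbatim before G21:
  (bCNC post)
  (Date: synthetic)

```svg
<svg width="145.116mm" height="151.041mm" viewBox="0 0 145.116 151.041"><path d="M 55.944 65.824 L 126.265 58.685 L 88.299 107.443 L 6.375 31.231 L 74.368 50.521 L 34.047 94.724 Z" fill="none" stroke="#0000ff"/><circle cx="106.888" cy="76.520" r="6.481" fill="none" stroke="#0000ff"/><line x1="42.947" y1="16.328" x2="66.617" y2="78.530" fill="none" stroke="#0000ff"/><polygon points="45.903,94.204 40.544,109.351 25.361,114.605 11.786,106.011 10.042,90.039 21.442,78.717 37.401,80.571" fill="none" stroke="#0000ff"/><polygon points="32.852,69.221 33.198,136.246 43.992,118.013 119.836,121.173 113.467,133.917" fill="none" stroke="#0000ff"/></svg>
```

(bCNC post)
(Date: synthetic)
G21
G90
G0 X55.944 Y85.217
M3 S379
G01 X126.265 Y92.356 F2090
G01 X88.299 Y43.598
G01 X6.375 Y119.810
G01 X74.368 Y100.520
G01 X34.047 Y56.317
G01 X55.944 Y85.217
M5
G0 X113.369 Y74.521
M3 S379
G01 X112.876 Y77.001 F2090
G01 X111.471 Y79.104
G01 X109.368 Y80.509
G01 X106.888 Y81.002
G01 X104.408 Y80.509
G01 X102.305 Y79.104
G01 X100.900 Y77.001
G01 X100.407 Y74.521
G01 X100.900 Y72.041
G01 X102.305 Y69.938
G01 X104.408 Y68.533
G01 X106.888 Y68.040
G01 X109.368 Y68.533
G01 X111.471 Y69.938
G01 X112.876 Y72.041
G01 X113.369 Y74.521
M5
G0 X42.947 Y134.713
M3 S379
G01 X66.617 Y72.511 F2090
M5
G0 X45.903 Y56.837
M3 S379
G01 X40.544 Y41.690 F2090
G01 X25.361 Y36.436
G01 X11.786 Y45.030
G01 X10.042 Y61.002
G01 X21.442 Y72.324
G01 X37.401 Y70.470
G01 X45.903 Y56.837
M5
G0 X32.852 Y81.820
M3 S379
G01 X33.198 Y14.795 F2090
G01 X43.992 Y33.028
G01 X119.836 Y29.868
G01 X113.467 Y17.124
G01 X32.852 Y81.820
M5
G0 X0.000 Y0.000

1 u = 1 mm; y_m = 151.041 − y.

[1] `<path>` closed polygon, #0000ff→engrave S379 F2090: (55.944,85.217) → (126.265,92.356) → (88.299,43.598) → (6.375,119.810) → (74.368,100.520) → (34.047,56.317) → (55.944,85.217) (closed)

[2] `<circle>` circle, #0000ff→engrave S379 F2090: (113.369,74.521) → (112.876,77.001) → (111.471,79.104) → (109.368,80.509) → (106.888,81.002) → (104.408,80.509) → (102.305,79.104) → (100.900,77.001) → (100.407,74.521) → (100.900,72.041) → (102.305,69.938) → (104.408,68.533) → (106.888,68.040) → (109.368,68.533) → (111.471,69.938) → (112.876,72.041) → (113.369,74.521) (closed)

[3] `<line>` line segment, #0000ff→engrave S379 F2090: (42.947,134.713) → (66.617,72.511)

[4] `<polygon>` regular polygon, #0000ff→engrave S379 F2090: (45.903,56.837) → (40.544,41.690) → (25.361,36.436) → (11.786,45.030) → (10.042,61.002) → (21.442,72.324) → (37.401,70.470) → (45.903,56.837) (closed)

[5] `<polygon>` closed polygon, #0000ff→engrave S379 F2090: (32.852,81.820) → (33.198,14.795) → (43.992,33.028) → (119.836,29.868) → (113.467,17.124) → (32.852,81.820) (closed)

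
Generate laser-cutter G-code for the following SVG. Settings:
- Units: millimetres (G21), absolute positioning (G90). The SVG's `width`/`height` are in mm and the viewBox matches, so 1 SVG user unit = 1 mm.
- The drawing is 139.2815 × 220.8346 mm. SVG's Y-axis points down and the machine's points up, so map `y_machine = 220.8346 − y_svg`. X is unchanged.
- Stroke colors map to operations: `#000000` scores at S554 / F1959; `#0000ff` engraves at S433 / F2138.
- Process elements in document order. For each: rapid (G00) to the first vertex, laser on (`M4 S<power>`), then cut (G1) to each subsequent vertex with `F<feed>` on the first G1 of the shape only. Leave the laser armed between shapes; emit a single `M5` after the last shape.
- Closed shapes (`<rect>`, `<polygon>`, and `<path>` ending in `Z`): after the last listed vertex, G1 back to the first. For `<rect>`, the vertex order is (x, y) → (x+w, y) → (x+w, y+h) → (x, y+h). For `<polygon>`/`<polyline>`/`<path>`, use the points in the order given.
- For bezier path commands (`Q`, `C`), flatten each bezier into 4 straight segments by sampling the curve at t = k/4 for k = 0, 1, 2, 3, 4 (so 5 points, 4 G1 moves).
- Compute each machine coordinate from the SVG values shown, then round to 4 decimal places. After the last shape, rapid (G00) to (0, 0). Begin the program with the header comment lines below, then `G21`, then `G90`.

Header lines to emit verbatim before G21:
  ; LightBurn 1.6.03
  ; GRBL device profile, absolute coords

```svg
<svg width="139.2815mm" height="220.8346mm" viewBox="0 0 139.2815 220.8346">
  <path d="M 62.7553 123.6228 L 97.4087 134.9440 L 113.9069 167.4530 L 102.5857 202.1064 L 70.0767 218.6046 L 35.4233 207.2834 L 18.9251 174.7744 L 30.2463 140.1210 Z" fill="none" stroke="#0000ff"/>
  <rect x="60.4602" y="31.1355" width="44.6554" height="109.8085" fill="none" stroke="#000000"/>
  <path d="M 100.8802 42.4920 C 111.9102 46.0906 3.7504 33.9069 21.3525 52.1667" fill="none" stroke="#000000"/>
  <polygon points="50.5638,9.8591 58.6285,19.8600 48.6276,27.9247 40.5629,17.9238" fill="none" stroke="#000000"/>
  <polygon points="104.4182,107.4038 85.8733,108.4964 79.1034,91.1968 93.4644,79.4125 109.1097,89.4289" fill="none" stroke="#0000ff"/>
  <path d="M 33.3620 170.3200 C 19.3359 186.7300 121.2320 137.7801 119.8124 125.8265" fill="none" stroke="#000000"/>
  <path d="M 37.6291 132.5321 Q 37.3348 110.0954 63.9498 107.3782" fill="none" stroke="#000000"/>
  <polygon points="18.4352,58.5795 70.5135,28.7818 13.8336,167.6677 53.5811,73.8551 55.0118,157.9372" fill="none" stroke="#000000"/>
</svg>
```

; LightBurn 1.6.03
; GRBL device profile, absolute coords
G21
G90
G00 X62.7553 Y97.2118
M4 S433
G1 X97.4087 Y85.8906 F2138
G1 X113.9069 Y53.3816
G1 X102.5857 Y18.7282
G1 X70.0767 Y2.2300
G1 X35.4233 Y13.5512
G1 X18.9251 Y46.0602
G1 X30.2463 Y80.7136
G1 X62.7553 Y97.2118
G00 X60.4602 Y189.6991
M4 S554
G1 X105.1156 Y189.6991 F1959
G1 X105.1156 Y79.8906
G1 X60.4602 Y79.8906
G1 X60.4602 Y189.6991
G00 X100.8802 Y178.3426
M4 S554
G1 X90.6320 Y177.8806 F1959
G1 X58.6518 Y179.0032
G1 X27.9039 Y177.3769
G1 X21.3525 Y168.6679
G00 X50.5638 Y210.9755
M4 S554
G1 X58.6285 Y200.9746 F1959
G1 X48.6276 Y192.9099
G1 X40.5629 Y202.9108
G1 X50.5638 Y210.9755
G00 X104.4182 Y113.4308
M4 S433
G1 X85.8733 Y112.3382 F2138
G1 X79.1034 Y129.6378
G1 X93.4644 Y141.4221
G1 X109.1097 Y131.4057
G1 X104.4182 Y113.4308
G00 X33.3620 Y50.5146
M4 S554
G1 X41.1522 Y48.8628 F1959
G1 X71.8598 Y62.1250
G1 X104.9310 Y80.7054
G1 X119.8124 Y95.0081
G00 X37.6291 Y88.3025
M4 S554
G1 X39.1638 Y98.2884 F1959
G1 X44.0621 Y105.8093
G1 X52.3241 Y110.8653
G1 X63.9498 Y113.4564
G00 X18.4352 Y162.2551
M4 S554
G1 X70.5135 Y192.0528 F1959
G1 X13.8336 Y53.1669
G1 X53.5811 Y146.9795
G1 X55.0118 Y62.8974
G1 X18.4352 Y162.2551
M5
G00 X0.0000 Y0.0000

Since the viewBox matches the mm dimensions, user units are millimetres directly. The only transform is the Y-flip y_m = 220.8346 − y_svg.

Shape 1 is a regular polygon drawn with `<path>`. Its stroke #0000ff means engrave at S433, F2138. After flipping Y the toolpath is (62.7553,97.2118) → (97.4087,85.8906) → (113.9069,53.3816) → (102.5857,18.7282) → (70.0767,2.2300) → (35.4233,13.5512) → (18.9251,46.0602) → (30.2463,80.7136) → (62.7553,97.2118), returning to the start.

Shape 2 is a rectangle drawn with `<rect>`. Its stroke #000000 means score at S554, F1959. After flipping Y the toolpath is (60.4602,189.6991) → (105.1156,189.6991) → (105.1156,79.8906) → (60.4602,79.8906) → (60.4602,189.6991), returning to the start.

Shape 3 is a cubic bezier drawn with `<path>`. Its stroke #000000 means score at S554, F1959. After flipping Y the toolpath is (100.8802,178.3426) → (90.6320,177.8806) → (58.6518,179.0032) → (27.9039,177.3769) → (21.3525,168.6679).

Shape 4 is a regular polygon drawn with `<polygon>`. Its stroke #000000 means score at S554, F1959. After flipping Y the toolpath is (50.5638,210.9755) → (58.6285,200.9746) → (48.6276,192.9099) → (40.5629,202.9108) → (50.5638,210.9755), returning to the start.

Shape 5 is a regular polygon drawn with `<polygon>`. Its stroke #0000ff means engrave at S433, F2138. After flipping Y the toolpath is (104.4182,113.4308) → (85.8733,112.3382) → (79.1034,129.6378) → (93.4644,141.4221) → (109.1097,131.4057) → (104.4182,113.4308), returning to the start.

Shape 6 is a cubic bezier drawn with `<path>`. Its stroke #000000 means score at S554, F1959. After flipping Y the toolpath is (33.3620,50.5146) → (41.1522,48.8628) → (71.8598,62.1250) → (104.9310,80.7054) → (119.8124,95.0081).

Shape 7 is a quadratic bezier drawn with `<path>`. Its stroke #000000 means score at S554, F1959. After flipping Y the toolpath is (37.6291,88.3025) → (39.1638,98.2884) → (44.0621,105.8093) → (52.3241,110.8653) → (63.9498,113.4564).

Shape 8 is a closed polygon drawn with `<polygon>`. Its stroke #000000 means score at S554, F1959. After flipping Y the toolpath is (18.4352,162.2551) → (70.5135,192.0528) → (13.8336,53.1669) → (53.5811,146.9795) → (55.0118,62.8974) → (18.4352,162.2551), returning to the start.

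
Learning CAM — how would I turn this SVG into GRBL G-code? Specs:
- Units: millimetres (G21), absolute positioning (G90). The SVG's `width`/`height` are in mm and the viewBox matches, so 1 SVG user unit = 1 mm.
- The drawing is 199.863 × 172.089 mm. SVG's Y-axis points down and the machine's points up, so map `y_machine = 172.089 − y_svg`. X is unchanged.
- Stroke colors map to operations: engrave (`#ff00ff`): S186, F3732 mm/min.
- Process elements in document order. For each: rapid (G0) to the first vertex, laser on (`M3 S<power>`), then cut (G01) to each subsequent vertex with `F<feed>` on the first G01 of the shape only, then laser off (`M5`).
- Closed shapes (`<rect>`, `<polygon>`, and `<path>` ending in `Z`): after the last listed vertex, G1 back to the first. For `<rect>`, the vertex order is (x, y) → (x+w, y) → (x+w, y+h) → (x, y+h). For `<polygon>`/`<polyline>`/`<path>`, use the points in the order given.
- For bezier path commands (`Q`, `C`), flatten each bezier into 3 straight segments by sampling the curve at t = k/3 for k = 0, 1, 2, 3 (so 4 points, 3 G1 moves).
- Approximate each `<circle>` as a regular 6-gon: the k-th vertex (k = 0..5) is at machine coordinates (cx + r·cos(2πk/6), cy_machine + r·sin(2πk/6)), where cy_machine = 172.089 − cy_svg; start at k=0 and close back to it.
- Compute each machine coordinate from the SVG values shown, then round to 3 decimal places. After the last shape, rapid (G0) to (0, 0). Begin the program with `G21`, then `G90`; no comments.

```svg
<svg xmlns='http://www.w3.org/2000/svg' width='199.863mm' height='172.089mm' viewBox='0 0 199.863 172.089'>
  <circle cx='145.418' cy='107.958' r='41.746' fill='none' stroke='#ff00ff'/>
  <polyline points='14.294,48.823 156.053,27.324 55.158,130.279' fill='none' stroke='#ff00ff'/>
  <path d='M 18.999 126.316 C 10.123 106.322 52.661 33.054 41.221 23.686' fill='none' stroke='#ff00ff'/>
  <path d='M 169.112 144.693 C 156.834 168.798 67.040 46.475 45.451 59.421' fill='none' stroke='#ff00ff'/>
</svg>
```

G21
G90
G0 X187.164 Y64.131
M3 S186
G01 X166.291 Y100.284 F3732
G01 X124.545 Y100.284
G01 X103.672 Y64.131
G01 X124.545 Y27.978
G01 X166.291 Y27.978
G01 X187.164 Y64.131
M5
G0 X14.294 Y123.266
M3 S186
G01 X156.053 Y144.765 F3732
G01 X55.158 Y41.810
M5
G0 X18.999 Y45.773
M3 S186
G01 X23.358 Y79.185 F3732
G01 X38.572 Y122.075
G01 X41.221 Y148.403
M5
G0 X169.112 Y27.396
M3 S186
G01 X136.392 Y41.667 F3732
G01 X84.378 Y90.958
G01 X45.451 Y112.668
M5
G0 X0.000 Y0.000

viewBox `0 0 199.863 172.089` with mm width/height → 1 unit = 1 mm. Flip: y_m = 172.089 − y_svg.

**Shape 1** — `<circle>` circle, stroke `#ff00ff` → engrave (S186, F3732). Machine vertices: (187.164,64.131) → (166.291,100.284) → (124.545,100.284) → (103.672,64.131) → (124.545,27.978) → (166.291,27.978) → (187.164,64.131). Closed: final G1 returns to the first vertex.

**Shape 2** — `<polyline>` open polyline, stroke `#ff00ff` → engrave (S186, F3732). Machine vertices: (14.294,123.266) → (156.053,144.765) → (55.158,41.810). Open path.

**Shape 3** — `<path>` cubic bezier, stroke `#ff00ff` → engrave (S186, F3732). Control points (SVG): P0=(18.999,126.316), P1=(10.123,106.322), P2=(52.661,33.054), P3=(41.221,23.686); sampled at t=k/3. Machine vertices: (18.999,45.773) → (23.358,79.185) → (38.572,122.075) → (41.221,148.403). Open path.

**Shape 4** — `<path>` cubic bezier, stroke `#ff00ff` → engrave (S186, F3732). Control points (SVG): P0=(169.112,144.693), P1=(156.834,168.798), P2=(67.040,46.475), P3=(45.451,59.421); sampled at t=k/3. Machine vertices: (169.112,27.396) → (136.392,41.667) → (84.378,90.958) → (45.451,112.668). Open path.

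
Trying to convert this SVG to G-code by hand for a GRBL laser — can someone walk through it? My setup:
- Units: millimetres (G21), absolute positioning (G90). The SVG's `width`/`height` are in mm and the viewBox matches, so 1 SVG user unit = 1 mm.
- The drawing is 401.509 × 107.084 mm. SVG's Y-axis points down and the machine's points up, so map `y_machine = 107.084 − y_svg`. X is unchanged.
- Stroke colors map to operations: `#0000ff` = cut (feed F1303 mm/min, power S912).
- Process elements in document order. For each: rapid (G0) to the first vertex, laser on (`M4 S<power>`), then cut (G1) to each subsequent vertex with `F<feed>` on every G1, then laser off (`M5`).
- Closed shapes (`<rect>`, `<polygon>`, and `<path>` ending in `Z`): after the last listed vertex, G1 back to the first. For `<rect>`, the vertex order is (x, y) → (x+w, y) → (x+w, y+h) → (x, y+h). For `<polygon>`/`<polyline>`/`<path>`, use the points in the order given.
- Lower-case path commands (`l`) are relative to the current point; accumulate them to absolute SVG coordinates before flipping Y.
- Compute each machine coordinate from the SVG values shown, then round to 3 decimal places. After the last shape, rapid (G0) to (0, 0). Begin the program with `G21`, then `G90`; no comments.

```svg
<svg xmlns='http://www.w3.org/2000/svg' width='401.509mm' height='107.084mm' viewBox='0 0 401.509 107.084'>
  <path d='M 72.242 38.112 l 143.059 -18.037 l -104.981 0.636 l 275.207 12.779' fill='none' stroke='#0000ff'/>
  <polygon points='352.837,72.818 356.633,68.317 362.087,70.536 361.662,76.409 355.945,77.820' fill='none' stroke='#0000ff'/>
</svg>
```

1 u = 1 mm; y_m = 107.084 − y.

[1] `<path>` open polyline, #0000ff→cut S912 F1303: (72.242,68.972) → (215.301,87.009) → (110.320,86.373) → (385.527,73.594)

[2] `<polygon>` regular polygon, #0000ff→cut S912 F1303: (352.837,34.266) → (356.633,38.767) → (362.087,36.548) → (361.662,30.675) → (355.945,29.264) → (352.837,34.266) (closed)

G21
G90
G0 X72.242 Y68.972
M4 S912
G1 X215.301 Y87.009 F1303
G1 X110.320 Y86.373 F1303
G1 X385.527 Y73.594 F1303
M5
G0 X352.837 Y34.266
M4 S912
G1 X356.633 Y38.767 F1303
G1 X362.087 Y36.548 F1303
G1 X361.662 Y30.675 F1303
G1 X355.945 Y29.264 F1303
G1 X352.837 Y34.266 F1303
M5
G0 X0.000 Y0.000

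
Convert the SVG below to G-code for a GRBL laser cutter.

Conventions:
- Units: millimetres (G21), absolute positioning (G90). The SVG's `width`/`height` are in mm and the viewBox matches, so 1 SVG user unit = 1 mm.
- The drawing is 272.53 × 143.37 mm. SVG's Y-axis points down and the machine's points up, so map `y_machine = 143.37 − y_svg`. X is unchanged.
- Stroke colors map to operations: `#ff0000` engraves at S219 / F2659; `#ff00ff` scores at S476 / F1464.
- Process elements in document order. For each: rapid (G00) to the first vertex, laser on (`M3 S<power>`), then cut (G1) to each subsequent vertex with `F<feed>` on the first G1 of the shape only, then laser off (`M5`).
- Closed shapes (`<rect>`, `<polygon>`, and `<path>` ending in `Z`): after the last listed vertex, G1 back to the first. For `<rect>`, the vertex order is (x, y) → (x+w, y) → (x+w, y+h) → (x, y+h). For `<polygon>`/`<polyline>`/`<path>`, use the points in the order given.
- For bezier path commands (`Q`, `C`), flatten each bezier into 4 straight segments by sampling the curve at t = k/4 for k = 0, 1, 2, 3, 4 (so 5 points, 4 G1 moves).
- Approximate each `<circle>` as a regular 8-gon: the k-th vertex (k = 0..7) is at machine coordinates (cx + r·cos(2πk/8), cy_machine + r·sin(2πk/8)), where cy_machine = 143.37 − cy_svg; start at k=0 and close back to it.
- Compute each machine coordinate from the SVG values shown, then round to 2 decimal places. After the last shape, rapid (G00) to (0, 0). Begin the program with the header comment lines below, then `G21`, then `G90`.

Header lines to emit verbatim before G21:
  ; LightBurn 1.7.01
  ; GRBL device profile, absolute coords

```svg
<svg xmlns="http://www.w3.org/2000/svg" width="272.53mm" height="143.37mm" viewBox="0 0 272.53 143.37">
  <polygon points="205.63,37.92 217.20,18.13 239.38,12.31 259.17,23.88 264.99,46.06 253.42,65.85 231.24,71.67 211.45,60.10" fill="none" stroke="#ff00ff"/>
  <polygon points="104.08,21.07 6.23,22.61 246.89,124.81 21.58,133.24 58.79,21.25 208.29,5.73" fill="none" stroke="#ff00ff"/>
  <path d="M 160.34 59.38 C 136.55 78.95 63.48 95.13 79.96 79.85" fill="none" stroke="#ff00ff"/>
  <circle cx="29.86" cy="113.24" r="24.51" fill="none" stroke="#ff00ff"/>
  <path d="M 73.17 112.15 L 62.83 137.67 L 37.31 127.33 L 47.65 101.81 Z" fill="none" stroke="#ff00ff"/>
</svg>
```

; LightBurn 1.7.01
; GRBL device profile, absolute coords
G21
G90
G00 X205.63 Y105.45
M3 S476
G1 X217.20 Y125.24 F1464
G1 X239.38 Y131.06
G1 X259.17 Y119.49
G1 X264.99 Y97.31
G1 X253.42 Y77.52
G1 X231.24 Y71.70
G1 X211.45 Y83.27
G1 X205.63 Y105.45
M5
G00 X104.08 Y122.30
M3 S476
G1 X6.23 Y120.76 F1464
G1 X246.89 Y18.56
G1 X21.58 Y10.13
G1 X58.79 Y122.12
G1 X208.29 Y137.64
G1 X104.08 Y122.30
M5
G00 X160.34 Y83.99
M3 S476
G1 X135.43 Y70.39 F1464
G1 X105.05 Y60.69
G1 X82.22 Y57.52
G1 X79.96 Y63.52
M5
G00 X54.37 Y30.13
M3 S476
G1 X47.19 Y47.46 F1464
G1 X29.86 Y54.64
G1 X12.53 Y47.46
G1 X5.35 Y30.13
G1 X12.53 Y12.80
G1 X29.86 Y5.62
G1 X47.19 Y12.80
G1 X54.37 Y30.13
M5
G00 X73.17 Y31.22
M3 S476
G1 X62.83 Y5.70 F1464
G1 X37.31 Y16.04
G1 X47.65 Y41.56
G1 X73.17 Y31.22
M5
G00 X0.00 Y0.00

1 u = 1 mm; y_m = 143.37 − y.

[1] `<polygon>` regular polygon, #ff00ff→score S476 F1464: (205.63,105.45) → (217.20,125.24) → (239.38,131.06) → (259.17,119.49) → (264.99,97.31) → (253.42,77.52) → (231.24,71.70) → (211.45,83.27) → (205.63,105.45) (closed)

[2] `<polygon>` closed polygon, #ff00ff→score S476 F1464: (104.08,122.30) → (6.23,120.76) → (246.89,18.56) → (21.58,10.13) → (58.79,122.12) → (208.29,137.64) → (104.08,122.30) (closed)

[3] `<path>` cubic bezier, #ff00ff→score S476 F1464: (160.34,83.99) → (135.43,70.39) → (105.05,60.69) → (82.22,57.52) → (79.96,63.52)

[4] `<circle>` circle, #ff00ff→score S476 F1464: (54.37,30.13) → (47.19,47.46) → (29.86,54.64) → (12.53,47.46) → (5.35,30.13) → (12.53,12.80) → (29.86,5.62) → (47.19,12.80) → (54.37,30.13) (closed)

[5] `<path>` regular polygon, #ff00ff→score S476 F1464: (73.17,31.22) → (62.83,5.70) → (37.31,16.04) → (47.65,41.56) → (73.17,31.22) (closed)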